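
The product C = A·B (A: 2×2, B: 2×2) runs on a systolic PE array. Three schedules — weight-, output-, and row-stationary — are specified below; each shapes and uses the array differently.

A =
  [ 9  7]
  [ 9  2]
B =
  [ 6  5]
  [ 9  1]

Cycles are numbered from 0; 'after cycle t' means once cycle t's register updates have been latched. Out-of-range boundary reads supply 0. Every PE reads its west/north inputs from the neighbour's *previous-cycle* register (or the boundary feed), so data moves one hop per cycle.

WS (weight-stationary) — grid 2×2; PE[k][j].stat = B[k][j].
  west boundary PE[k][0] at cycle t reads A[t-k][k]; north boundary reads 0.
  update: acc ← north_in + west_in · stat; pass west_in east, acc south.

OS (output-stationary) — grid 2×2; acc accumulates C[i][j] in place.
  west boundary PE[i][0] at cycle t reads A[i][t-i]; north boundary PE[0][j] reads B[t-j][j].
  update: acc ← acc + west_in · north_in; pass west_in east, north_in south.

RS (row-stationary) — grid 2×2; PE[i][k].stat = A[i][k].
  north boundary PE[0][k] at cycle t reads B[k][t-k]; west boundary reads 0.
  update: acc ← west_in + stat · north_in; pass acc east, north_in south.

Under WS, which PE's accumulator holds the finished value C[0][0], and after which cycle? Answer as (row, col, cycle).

(row, col, cycle) = (1, 0, 1)

WS — PE[1][0] is where C[0][0] collects:
  step 0 · PE1,0: acc=0; fwd→0 fwd↓0
  step 1 · PE1,0: acc=117; fwd→7 fwd↓117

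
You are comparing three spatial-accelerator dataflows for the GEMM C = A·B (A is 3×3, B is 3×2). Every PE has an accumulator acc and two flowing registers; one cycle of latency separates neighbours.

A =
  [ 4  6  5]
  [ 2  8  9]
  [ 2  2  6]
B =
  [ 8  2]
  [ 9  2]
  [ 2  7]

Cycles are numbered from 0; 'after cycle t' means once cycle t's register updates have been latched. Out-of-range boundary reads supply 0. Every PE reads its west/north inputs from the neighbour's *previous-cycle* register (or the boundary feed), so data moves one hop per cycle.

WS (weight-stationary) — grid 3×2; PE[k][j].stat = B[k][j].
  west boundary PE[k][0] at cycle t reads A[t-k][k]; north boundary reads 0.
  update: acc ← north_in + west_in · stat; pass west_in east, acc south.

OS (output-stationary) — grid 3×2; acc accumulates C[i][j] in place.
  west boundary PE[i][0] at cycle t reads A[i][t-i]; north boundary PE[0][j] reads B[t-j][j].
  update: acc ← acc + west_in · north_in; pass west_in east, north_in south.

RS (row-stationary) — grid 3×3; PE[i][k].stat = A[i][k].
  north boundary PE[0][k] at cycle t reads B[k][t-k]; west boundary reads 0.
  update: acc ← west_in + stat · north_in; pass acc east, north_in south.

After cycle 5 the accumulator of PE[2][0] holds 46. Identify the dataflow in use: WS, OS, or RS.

dataflow = OS

WS (3×2 grid), PE[2][0]:
  0: (2,0).acc=0  regs=<0,0>
  1: (2,0).acc=0  regs=<0,0>
  2: (2,0).acc=96  regs=<5,96>
  3: (2,0).acc=106  regs=<9,106>
  4: (2,0).acc=46  regs=<6,46>
  5: (2,0).acc=0  regs=<0,0>
OS (3×2 grid), PE[2][0]:
  0: (2,0).acc=0  regs=<0,0>
  1: (2,0).acc=0  regs=<0,0>
  2: (2,0).acc=16  regs=<2,8>
  3: (2,0).acc=34  regs=<2,9>
  4: (2,0).acc=46  regs=<6,2>
  5: (2,0).acc=46  regs=<0,0>
RS (3×3 grid), PE[2][0]:
  0: (2,0).acc=0  regs=<0,0>
  1: (2,0).acc=0  regs=<0,0>
  2: (2,0).acc=16  regs=<16,8>
  3: (2,0).acc=4  regs=<4,2>
  4: (2,0).acc=0  regs=<0,0>
  5: (2,0).acc=0  regs=<0,0>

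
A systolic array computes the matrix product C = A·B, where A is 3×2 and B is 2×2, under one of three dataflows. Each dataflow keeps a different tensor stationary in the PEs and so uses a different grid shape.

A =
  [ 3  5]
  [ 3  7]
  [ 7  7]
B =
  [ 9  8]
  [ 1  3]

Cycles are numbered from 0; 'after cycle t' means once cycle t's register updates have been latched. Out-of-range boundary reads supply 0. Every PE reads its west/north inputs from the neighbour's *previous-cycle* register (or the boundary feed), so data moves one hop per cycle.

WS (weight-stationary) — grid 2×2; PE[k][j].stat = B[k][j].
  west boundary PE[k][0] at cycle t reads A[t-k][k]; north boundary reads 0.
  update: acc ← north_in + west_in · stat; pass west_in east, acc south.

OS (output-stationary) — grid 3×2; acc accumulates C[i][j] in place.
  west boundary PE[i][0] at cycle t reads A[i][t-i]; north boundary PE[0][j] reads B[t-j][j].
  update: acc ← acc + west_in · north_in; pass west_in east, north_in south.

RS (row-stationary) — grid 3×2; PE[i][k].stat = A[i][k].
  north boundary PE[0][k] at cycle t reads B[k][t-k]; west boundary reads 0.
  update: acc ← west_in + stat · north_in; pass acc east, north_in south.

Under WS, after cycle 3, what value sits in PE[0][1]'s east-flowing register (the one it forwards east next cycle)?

WS (2×2). Following PE[0][1] plus its west/north inputs:
  cycle 0: PE[0][0] → acc 27, east 3, south 27
  cycle 0: PE[0][1] → acc 0, east 0, south 0
  cycle 1: PE[0][0] → acc 27, east 3, south 27
  cycle 1: PE[0][1] → acc 24, east 3, south 24
  cycle 2: PE[0][0] → acc 63, east 7, south 63
  cycle 2: PE[0][1] → acc 24, east 3, south 24
  cycle 3: PE[0][0] → acc 0, east 0, south 0
  cycle 3: PE[0][1] → acc 56, east 7, south 56

register = 7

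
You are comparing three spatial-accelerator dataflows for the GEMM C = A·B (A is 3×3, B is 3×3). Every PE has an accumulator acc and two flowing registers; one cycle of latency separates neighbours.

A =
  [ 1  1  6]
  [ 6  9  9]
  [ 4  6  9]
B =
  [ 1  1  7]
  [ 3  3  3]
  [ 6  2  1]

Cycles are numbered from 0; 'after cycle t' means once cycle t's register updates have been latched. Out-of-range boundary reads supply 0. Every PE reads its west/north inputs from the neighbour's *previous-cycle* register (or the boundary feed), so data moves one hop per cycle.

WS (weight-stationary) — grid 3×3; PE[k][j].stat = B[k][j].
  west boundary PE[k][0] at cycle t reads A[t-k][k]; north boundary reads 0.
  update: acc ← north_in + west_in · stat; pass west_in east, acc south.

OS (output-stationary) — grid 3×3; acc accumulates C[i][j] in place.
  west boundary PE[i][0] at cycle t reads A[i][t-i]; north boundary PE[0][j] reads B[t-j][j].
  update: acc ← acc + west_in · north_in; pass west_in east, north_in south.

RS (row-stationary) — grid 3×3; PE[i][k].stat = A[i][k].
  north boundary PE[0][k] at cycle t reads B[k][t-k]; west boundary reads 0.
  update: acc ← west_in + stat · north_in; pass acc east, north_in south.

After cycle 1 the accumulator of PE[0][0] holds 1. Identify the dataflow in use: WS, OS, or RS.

— WS: 3×3; PE[0][0] trace:
  c0 r0c0: 1 / 1 / 1
  c1 r0c0: 6 / 6 / 6
— OS: 3×3; PE[0][0] trace:
  c0 r0c0: 1 / 1 / 1
  c1 r0c0: 4 / 1 / 3
— RS: 3×3; PE[0][0] trace:
  c0 r0c0: 1 / 1 / 1
  c1 r0c0: 1 / 1 / 1

dataflow = RS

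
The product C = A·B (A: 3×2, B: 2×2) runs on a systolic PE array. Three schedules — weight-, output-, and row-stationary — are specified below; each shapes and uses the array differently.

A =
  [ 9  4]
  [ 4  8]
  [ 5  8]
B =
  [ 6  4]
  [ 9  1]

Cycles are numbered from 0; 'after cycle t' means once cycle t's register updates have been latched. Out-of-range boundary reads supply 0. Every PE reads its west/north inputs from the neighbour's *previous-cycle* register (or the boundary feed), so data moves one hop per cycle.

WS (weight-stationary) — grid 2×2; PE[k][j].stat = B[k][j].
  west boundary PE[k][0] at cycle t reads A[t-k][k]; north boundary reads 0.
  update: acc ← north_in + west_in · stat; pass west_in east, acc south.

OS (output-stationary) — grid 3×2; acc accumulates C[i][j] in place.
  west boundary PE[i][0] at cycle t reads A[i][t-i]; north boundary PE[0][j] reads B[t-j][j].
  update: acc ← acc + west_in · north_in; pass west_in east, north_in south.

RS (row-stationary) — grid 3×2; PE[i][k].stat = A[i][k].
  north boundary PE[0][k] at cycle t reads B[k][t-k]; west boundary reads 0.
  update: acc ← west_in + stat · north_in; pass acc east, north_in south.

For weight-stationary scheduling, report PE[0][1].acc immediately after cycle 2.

PE[0][1].acc = 16

WS 2×2: PE[0][1] cycle-by-cycle (with neighbour feeds):
  t=0 PE[0][0]: acc=54 h=9 v=54
  t=0 PE[0][1]: acc=0 h=0 v=0
  t=1 PE[0][0]: acc=24 h=4 v=24
  t=1 PE[0][1]: acc=36 h=9 v=36
  t=2 PE[0][0]: acc=30 h=5 v=30
  t=2 PE[0][1]: acc=16 h=4 v=16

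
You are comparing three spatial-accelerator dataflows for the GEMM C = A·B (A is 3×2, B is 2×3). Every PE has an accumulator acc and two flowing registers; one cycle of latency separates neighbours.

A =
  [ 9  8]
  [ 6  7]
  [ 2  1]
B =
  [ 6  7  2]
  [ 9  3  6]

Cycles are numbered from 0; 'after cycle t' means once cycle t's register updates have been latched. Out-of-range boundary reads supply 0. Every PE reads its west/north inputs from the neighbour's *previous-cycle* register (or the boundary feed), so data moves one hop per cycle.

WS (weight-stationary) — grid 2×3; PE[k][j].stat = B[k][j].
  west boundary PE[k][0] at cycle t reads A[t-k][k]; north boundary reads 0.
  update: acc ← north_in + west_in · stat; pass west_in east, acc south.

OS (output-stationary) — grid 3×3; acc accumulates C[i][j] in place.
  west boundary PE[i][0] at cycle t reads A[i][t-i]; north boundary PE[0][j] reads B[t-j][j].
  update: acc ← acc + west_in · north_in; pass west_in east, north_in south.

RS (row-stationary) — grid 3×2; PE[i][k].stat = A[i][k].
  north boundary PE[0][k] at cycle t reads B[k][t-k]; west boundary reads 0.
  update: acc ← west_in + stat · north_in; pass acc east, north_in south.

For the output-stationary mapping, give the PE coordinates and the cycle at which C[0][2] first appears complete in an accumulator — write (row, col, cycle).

(row, col, cycle) = (0, 2, 3)

OS: C[0][2] accumulates in PE[0][2]:
  step 0 · PE0,2: acc=0; fwd→0 fwd↓0
  step 1 · PE0,2: acc=0; fwd→0 fwd↓0
  step 2 · PE0,2: acc=18; fwd→9 fwd↓2
  step 3 · PE0,2: acc=66; fwd→8 fwd↓6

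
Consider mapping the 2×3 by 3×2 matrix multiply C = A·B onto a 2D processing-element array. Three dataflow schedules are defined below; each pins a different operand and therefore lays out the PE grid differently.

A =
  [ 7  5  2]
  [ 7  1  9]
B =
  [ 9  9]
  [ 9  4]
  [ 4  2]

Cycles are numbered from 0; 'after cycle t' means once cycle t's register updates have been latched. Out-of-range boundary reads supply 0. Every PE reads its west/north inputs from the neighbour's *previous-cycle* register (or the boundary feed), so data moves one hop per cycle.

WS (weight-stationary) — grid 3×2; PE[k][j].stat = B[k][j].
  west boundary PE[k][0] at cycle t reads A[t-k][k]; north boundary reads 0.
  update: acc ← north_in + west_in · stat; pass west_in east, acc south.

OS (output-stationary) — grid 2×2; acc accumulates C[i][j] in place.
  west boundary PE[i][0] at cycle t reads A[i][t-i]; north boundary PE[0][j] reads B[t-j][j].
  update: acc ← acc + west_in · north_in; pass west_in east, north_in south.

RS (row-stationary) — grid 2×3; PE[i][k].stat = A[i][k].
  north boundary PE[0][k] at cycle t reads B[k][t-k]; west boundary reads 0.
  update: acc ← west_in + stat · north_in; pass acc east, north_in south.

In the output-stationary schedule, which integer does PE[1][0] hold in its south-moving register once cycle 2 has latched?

register = 9

Tracing OS — 2×2 array, target PE[1][0]:
  0: (0,0).acc=63  regs=<7,9>
  0: (1,0).acc=0  regs=<0,0>
  1: (0,0).acc=108  regs=<5,9>
  1: (1,0).acc=63  regs=<7,9>
  2: (0,0).acc=116  regs=<2,4>
  2: (1,0).acc=72  regs=<1,9>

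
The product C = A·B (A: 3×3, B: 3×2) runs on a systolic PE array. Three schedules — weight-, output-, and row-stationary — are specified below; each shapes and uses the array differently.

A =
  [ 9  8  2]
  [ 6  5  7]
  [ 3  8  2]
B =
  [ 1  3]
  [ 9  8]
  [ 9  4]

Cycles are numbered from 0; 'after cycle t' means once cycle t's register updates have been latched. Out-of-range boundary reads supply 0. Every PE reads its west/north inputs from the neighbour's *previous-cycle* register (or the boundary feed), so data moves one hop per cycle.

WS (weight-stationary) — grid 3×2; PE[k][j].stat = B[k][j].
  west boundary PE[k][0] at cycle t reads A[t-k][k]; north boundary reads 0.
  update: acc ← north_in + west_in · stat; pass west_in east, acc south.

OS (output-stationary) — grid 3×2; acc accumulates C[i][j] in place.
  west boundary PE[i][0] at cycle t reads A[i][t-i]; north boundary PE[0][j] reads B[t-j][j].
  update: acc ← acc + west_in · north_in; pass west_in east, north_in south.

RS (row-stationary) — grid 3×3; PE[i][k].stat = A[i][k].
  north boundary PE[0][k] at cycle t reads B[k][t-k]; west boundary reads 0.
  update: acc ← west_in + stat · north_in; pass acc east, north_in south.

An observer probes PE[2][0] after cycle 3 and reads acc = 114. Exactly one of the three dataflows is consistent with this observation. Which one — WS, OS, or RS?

dataflow = WS

Under WS (3×2), PE[2][0]:
  t=0 PE[2][0]: acc=0 h=0 v=0
  t=1 PE[2][0]: acc=0 h=0 v=0
  t=2 PE[2][0]: acc=99 h=2 v=99
  t=3 PE[2][0]: acc=114 h=7 v=114
Under OS (3×2), PE[2][0]:
  t=0 PE[2][0]: acc=0 h=0 v=0
  t=1 PE[2][0]: acc=0 h=0 v=0
  t=2 PE[2][0]: acc=3 h=3 v=1
  t=3 PE[2][0]: acc=75 h=8 v=9
Under RS (3×3), PE[2][0]:
  t=0 PE[2][0]: acc=0 h=0 v=0
  t=1 PE[2][0]: acc=0 h=0 v=0
  t=2 PE[2][0]: acc=3 h=3 v=1
  t=3 PE[2][0]: acc=9 h=9 v=3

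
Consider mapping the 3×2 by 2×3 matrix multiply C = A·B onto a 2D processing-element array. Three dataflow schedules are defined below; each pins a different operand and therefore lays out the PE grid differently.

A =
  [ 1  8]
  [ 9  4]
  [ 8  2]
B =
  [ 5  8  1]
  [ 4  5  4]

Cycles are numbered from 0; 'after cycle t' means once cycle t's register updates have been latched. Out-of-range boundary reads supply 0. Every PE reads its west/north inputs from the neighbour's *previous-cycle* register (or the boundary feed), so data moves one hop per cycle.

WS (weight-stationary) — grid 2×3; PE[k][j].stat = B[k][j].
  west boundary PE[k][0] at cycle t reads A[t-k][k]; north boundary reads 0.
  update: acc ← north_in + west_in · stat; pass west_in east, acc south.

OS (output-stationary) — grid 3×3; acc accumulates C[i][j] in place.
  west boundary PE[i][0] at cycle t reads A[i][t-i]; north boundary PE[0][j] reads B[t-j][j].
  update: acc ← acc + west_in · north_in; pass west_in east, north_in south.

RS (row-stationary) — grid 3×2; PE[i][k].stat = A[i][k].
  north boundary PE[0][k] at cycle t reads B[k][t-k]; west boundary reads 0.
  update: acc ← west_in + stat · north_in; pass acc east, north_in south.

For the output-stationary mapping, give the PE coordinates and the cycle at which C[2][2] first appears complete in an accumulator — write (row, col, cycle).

Under OS, C[2][2] lands at PE[2][2]:
  [0] (2,2) acc=0 (h:0 v:0)
  [1] (2,2) acc=0 (h:0 v:0)
  [2] (2,2) acc=0 (h:0 v:0)
  [3] (2,2) acc=0 (h:0 v:0)
  [4] (2,2) acc=8 (h:8 v:1)
  [5] (2,2) acc=16 (h:2 v:4)

(row, col, cycle) = (2, 2, 5)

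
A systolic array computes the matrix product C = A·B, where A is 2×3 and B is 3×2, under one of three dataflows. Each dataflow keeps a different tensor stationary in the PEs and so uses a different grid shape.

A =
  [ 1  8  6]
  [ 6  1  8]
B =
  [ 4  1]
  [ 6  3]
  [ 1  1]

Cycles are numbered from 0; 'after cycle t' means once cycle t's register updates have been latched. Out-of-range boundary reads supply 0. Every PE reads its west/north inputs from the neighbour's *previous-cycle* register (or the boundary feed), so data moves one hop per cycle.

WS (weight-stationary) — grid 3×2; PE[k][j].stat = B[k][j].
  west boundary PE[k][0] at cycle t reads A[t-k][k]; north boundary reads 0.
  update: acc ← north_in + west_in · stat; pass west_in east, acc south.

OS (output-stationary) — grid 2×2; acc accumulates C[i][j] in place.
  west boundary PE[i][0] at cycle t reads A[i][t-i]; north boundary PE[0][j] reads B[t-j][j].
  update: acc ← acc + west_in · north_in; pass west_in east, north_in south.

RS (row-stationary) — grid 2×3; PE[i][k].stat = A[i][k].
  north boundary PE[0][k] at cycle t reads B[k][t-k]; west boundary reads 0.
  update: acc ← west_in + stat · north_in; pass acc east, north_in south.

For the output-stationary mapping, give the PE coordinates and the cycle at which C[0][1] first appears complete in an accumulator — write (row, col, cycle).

(row, col, cycle) = (0, 1, 3)

Under OS, C[0][1] lands at PE[0][1]:
  [0] (0,1) acc=0 (h:0 v:0)
  [1] (0,1) acc=1 (h:1 v:1)
  [2] (0,1) acc=25 (h:8 v:3)
  [3] (0,1) acc=31 (h:6 v:1)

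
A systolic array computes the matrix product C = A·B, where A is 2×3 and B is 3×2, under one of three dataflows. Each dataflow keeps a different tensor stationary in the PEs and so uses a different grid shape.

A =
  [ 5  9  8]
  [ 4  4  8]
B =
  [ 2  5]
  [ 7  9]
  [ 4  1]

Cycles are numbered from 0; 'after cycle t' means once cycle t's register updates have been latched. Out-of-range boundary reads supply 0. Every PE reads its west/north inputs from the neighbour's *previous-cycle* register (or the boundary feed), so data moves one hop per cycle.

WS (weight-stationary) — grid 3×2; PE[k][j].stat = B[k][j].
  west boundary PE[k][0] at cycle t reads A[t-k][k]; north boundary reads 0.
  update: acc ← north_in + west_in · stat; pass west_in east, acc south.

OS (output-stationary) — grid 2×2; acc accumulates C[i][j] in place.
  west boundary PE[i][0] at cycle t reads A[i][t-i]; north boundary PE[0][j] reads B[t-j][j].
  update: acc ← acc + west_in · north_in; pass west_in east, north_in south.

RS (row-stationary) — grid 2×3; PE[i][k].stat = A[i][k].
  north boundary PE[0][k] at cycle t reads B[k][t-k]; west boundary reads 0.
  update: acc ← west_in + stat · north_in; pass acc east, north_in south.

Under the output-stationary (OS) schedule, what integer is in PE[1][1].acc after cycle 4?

PE[1][1].acc = 64

OS on a 2×2 grid — tracing PE[1][1] and its feeders:
  step 0 · PE0,1: acc=0; fwd→0 fwd↓0
  step 0 · PE1,0: acc=0; fwd→0 fwd↓0
  step 0 · PE1,1: acc=0; fwd→0 fwd↓0
  step 1 · PE0,1: acc=25; fwd→5 fwd↓5
  step 1 · PE1,0: acc=8; fwd→4 fwd↓2
  step 1 · PE1,1: acc=0; fwd→0 fwd↓0
  step 2 · PE0,1: acc=106; fwd→9 fwd↓9
  step 2 · PE1,0: acc=36; fwd→4 fwd↓7
  step 2 · PE1,1: acc=20; fwd→4 fwd↓5
  step 3 · PE0,1: acc=114; fwd→8 fwd↓1
  step 3 · PE1,0: acc=68; fwd→8 fwd↓4
  step 3 · PE1,1: acc=56; fwd→4 fwd↓9
  step 4 · PE0,1: acc=114; fwd→0 fwd↓0
  step 4 · PE1,0: acc=68; fwd→0 fwd↓0
  step 4 · PE1,1: acc=64; fwd→8 fwd↓1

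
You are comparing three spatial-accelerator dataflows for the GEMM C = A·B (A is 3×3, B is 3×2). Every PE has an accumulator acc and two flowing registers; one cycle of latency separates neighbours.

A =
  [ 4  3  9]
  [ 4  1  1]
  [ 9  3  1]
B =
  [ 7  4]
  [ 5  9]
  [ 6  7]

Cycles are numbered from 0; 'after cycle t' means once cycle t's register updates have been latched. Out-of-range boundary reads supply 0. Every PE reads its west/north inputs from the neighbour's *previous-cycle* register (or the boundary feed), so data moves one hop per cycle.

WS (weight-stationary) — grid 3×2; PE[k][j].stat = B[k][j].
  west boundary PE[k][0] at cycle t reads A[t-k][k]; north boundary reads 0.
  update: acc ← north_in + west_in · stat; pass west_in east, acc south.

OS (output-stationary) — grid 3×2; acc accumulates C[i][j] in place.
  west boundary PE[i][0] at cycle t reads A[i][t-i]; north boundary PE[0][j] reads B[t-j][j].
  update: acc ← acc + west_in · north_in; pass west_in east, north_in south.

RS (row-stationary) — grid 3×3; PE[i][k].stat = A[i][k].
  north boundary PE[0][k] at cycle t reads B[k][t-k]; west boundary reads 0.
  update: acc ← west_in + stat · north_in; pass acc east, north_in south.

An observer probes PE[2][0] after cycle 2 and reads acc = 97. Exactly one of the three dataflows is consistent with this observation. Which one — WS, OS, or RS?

WS [3×2] PE[2][0] across cycles:
  0: (2,0).acc=0  regs=<0,0>
  1: (2,0).acc=0  regs=<0,0>
  2: (2,0).acc=97  regs=<9,97>
OS [3×2] PE[2][0] across cycles:
  0: (2,0).acc=0  regs=<0,0>
  1: (2,0).acc=0  regs=<0,0>
  2: (2,0).acc=63  regs=<9,7>
RS [3×3] PE[2][0] across cycles:
  0: (2,0).acc=0  regs=<0,0>
  1: (2,0).acc=0  regs=<0,0>
  2: (2,0).acc=63  regs=<63,7>

dataflow = WS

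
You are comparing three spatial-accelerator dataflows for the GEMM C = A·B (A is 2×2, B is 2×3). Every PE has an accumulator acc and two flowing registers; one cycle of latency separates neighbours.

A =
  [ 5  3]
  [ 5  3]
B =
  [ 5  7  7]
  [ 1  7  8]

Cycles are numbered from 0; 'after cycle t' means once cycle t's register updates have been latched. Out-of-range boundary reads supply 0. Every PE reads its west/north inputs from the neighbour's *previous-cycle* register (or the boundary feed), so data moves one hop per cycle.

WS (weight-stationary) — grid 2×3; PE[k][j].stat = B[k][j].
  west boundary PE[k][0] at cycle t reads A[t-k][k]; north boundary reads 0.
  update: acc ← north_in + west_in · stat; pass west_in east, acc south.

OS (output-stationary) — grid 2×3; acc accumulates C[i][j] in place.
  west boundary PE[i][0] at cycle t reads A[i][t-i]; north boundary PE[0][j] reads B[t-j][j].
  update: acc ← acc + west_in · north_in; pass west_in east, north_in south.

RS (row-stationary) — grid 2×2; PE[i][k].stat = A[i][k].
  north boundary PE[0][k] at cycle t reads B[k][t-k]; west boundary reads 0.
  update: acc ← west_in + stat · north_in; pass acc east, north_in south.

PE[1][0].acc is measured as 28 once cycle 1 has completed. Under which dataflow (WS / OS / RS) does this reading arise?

dataflow = WS

Under WS (2×3), PE[1][0]:
  @0  [1,0]  acc 0  |  →0  ↓0
  @1  [1,0]  acc 28  |  →3  ↓28
Under OS (2×3), PE[1][0]:
  @0  [1,0]  acc 0  |  →0  ↓0
  @1  [1,0]  acc 25  |  →5  ↓5
Under RS (2×2), PE[1][0]:
  @0  [1,0]  acc 0  |  →0  ↓0
  @1  [1,0]  acc 25  |  →25  ↓5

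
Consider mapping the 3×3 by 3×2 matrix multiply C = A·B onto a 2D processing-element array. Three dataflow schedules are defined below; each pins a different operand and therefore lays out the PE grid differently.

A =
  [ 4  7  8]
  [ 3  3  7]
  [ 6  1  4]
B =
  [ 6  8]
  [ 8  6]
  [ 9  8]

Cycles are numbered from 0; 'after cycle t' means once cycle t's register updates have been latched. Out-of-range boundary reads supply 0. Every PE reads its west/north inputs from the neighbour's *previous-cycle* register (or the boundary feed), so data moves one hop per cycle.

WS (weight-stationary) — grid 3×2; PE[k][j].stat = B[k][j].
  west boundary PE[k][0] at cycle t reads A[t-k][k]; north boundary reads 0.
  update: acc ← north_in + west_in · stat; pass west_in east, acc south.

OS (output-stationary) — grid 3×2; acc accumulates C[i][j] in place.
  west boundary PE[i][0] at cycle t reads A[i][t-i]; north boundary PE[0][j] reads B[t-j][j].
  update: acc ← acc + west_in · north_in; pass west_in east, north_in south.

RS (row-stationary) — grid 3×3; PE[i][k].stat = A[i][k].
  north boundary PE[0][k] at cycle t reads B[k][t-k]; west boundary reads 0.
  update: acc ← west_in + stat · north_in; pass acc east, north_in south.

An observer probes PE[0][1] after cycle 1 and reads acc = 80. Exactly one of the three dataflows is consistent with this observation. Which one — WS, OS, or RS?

dataflow = RS

WS [3×2] PE[0][1] across cycles:
  0: (0,1).acc=0  regs=<0,0>
  1: (0,1).acc=32  regs=<4,32>
OS [3×2] PE[0][1] across cycles:
  0: (0,1).acc=0  regs=<0,0>
  1: (0,1).acc=32  regs=<4,8>
RS [3×3] PE[0][1] across cycles:
  0: (0,1).acc=0  regs=<0,0>
  1: (0,1).acc=80  regs=<80,8>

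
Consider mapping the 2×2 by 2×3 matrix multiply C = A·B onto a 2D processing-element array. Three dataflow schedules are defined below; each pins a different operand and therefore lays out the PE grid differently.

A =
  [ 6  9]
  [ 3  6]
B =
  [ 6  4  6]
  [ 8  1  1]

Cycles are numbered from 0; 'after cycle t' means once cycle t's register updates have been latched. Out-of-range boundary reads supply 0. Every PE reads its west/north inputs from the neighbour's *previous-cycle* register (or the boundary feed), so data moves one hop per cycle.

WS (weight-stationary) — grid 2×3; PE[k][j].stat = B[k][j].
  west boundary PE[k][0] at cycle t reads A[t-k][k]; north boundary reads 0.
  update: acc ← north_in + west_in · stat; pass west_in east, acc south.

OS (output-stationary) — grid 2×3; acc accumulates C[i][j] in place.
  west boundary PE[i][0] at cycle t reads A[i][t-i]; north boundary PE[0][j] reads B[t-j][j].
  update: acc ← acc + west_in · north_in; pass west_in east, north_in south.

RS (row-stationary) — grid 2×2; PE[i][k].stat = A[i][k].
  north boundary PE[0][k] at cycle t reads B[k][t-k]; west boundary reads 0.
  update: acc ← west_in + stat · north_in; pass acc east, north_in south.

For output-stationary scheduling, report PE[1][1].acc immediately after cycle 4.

PE[1][1].acc = 18

OS (2×3). Following PE[1][1] plus its west/north inputs:
  t=0 PE[0][1]: acc=0 h=0 v=0
  t=0 PE[1][0]: acc=0 h=0 v=0
  t=0 PE[1][1]: acc=0 h=0 v=0
  t=1 PE[0][1]: acc=24 h=6 v=4
  t=1 PE[1][0]: acc=18 h=3 v=6
  t=1 PE[1][1]: acc=0 h=0 v=0
  t=2 PE[0][1]: acc=33 h=9 v=1
  t=2 PE[1][0]: acc=66 h=6 v=8
  t=2 PE[1][1]: acc=12 h=3 v=4
  t=3 PE[0][1]: acc=33 h=0 v=0
  t=3 PE[1][0]: acc=66 h=0 v=0
  t=3 PE[1][1]: acc=18 h=6 v=1
  t=4 PE[0][1]: acc=33 h=0 v=0
  t=4 PE[1][0]: acc=66 h=0 v=0
  t=4 PE[1][1]: acc=18 h=0 v=0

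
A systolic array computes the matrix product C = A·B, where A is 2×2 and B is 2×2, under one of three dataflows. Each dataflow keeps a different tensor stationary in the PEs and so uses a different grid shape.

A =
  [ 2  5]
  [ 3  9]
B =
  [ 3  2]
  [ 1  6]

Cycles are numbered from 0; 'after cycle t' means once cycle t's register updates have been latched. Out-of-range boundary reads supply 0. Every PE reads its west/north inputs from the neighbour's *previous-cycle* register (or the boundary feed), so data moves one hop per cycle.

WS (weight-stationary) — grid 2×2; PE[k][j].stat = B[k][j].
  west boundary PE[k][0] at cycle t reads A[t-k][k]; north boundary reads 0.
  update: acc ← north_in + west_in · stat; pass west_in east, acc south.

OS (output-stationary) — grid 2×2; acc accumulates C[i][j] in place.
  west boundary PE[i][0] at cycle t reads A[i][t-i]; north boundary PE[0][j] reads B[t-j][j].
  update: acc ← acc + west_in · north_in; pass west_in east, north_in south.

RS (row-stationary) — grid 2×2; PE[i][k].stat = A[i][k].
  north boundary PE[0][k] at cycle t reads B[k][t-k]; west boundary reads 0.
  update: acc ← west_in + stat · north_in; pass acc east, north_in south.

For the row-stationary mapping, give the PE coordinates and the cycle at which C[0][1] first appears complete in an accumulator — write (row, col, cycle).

RS: C[0][1] accumulates in PE[0][1]:
  step 0 · PE0,1: acc=0; fwd→0 fwd↓0
  step 1 · PE0,1: acc=11; fwd→11 fwd↓1
  step 2 · PE0,1: acc=34; fwd→34 fwd↓6

(row, col, cycle) = (0, 1, 2)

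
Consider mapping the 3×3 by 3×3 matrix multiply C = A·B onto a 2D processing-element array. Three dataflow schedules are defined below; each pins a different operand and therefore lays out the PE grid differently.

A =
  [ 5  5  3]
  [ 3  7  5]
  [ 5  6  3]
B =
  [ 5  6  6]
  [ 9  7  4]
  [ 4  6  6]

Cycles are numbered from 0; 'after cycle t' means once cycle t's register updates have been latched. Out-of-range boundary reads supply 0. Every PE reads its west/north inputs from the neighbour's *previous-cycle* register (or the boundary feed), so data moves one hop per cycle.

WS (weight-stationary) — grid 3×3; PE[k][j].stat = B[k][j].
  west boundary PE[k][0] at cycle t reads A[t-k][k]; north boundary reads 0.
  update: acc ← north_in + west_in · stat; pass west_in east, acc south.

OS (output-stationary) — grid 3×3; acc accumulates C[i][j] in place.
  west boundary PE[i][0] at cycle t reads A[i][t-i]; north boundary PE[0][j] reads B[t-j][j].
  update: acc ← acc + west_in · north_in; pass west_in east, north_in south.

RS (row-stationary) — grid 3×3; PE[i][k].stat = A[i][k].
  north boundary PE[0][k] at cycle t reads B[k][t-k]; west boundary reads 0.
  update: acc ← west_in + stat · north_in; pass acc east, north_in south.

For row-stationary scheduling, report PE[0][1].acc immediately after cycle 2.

PE[0][1].acc = 65

RS on a 3×3 grid — tracing PE[0][1] and its feeders:
  @0  [0,0]  acc 25  |  →25  ↓5
  @0  [0,1]  acc 0  |  →0  ↓0
  @1  [0,0]  acc 30  |  →30  ↓6
  @1  [0,1]  acc 70  |  →70  ↓9
  @2  [0,0]  acc 30  |  →30  ↓6
  @2  [0,1]  acc 65  |  →65  ↓7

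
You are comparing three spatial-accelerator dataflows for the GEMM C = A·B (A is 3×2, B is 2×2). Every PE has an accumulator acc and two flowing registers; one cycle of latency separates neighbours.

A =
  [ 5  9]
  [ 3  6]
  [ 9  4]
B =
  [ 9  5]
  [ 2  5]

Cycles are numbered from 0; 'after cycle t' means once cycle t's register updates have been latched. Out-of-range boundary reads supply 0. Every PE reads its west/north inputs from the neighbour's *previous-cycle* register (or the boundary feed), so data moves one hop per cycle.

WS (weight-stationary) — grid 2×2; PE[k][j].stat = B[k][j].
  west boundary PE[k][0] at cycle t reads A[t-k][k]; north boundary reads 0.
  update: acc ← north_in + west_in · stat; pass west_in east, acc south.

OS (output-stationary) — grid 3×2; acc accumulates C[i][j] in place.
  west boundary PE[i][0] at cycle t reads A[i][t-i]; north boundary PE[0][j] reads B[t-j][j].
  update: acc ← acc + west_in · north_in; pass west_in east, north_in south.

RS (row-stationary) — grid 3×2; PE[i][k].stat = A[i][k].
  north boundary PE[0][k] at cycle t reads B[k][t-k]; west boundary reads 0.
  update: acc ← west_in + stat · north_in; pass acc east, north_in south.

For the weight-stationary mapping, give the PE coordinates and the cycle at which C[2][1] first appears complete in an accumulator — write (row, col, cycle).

(row, col, cycle) = (1, 1, 4)

WS: C[2][1] accumulates in PE[1][1]:
  cycle 0: PE[1][1] → acc 0, east 0, south 0
  cycle 1: PE[1][1] → acc 0, east 0, south 0
  cycle 2: PE[1][1] → acc 70, east 9, south 70
  cycle 3: PE[1][1] → acc 45, east 6, south 45
  cycle 4: PE[1][1] → acc 65, east 4, south 65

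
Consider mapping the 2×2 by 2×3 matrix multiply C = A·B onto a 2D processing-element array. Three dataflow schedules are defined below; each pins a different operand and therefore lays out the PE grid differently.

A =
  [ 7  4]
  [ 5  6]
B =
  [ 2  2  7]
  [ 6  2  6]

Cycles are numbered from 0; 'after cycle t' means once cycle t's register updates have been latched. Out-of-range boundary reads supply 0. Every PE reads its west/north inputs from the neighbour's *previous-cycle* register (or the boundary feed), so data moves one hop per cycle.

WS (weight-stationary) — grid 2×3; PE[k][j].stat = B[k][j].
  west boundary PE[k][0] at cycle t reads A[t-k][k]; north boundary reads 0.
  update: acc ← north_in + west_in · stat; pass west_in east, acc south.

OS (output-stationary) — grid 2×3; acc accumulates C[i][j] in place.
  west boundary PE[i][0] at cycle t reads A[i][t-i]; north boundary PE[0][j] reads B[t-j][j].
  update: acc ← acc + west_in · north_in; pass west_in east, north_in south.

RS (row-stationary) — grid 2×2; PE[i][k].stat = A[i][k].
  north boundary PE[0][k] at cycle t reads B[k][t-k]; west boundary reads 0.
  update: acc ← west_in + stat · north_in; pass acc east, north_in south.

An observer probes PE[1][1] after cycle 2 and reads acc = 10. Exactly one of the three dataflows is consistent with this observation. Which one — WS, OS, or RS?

dataflow = OS

WS [2×3] PE[1][1] across cycles:
  after 0 — PE[1][1] acc=0, pass-E 0, pass-S 0
  after 1 — PE[1][1] acc=0, pass-E 0, pass-S 0
  after 2 — PE[1][1] acc=22, pass-E 4, pass-S 22
OS [2×3] PE[1][1] across cycles:
  after 0 — PE[1][1] acc=0, pass-E 0, pass-S 0
  after 1 — PE[1][1] acc=0, pass-E 0, pass-S 0
  after 2 — PE[1][1] acc=10, pass-E 5, pass-S 2
RS [2×2] PE[1][1] across cycles:
  after 0 — PE[1][1] acc=0, pass-E 0, pass-S 0
  after 1 — PE[1][1] acc=0, pass-E 0, pass-S 0
  after 2 — PE[1][1] acc=46, pass-E 46, pass-S 6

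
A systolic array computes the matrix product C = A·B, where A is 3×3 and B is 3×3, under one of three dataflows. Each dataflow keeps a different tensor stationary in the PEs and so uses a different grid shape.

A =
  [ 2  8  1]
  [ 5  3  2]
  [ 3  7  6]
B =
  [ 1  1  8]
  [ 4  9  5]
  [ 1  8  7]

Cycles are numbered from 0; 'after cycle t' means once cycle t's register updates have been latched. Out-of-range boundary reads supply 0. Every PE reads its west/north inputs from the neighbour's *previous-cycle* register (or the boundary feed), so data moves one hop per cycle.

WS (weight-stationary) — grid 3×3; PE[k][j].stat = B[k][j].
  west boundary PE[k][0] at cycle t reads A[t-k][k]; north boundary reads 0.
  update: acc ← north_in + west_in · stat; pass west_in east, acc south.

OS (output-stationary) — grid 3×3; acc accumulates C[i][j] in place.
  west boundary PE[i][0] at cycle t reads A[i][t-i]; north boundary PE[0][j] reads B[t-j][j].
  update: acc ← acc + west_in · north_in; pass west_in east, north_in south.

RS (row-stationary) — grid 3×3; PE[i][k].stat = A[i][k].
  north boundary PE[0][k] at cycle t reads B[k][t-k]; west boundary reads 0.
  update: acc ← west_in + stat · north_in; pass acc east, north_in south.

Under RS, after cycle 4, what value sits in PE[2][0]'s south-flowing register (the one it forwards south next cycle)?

RS (3×3). Following PE[2][0] plus its west/north inputs:
  cycle 0: PE[1][0] → acc 0, east 0, south 0
  cycle 0: PE[2][0] → acc 0, east 0, south 0
  cycle 1: PE[1][0] → acc 5, east 5, south 1
  cycle 1: PE[2][0] → acc 0, east 0, south 0
  cycle 2: PE[1][0] → acc 5, east 5, south 1
  cycle 2: PE[2][0] → acc 3, east 3, south 1
  cycle 3: PE[1][0] → acc 40, east 40, south 8
  cycle 3: PE[2][0] → acc 3, east 3, south 1
  cycle 4: PE[1][0] → acc 0, east 0, south 0
  cycle 4: PE[2][0] → acc 24, east 24, south 8

register = 8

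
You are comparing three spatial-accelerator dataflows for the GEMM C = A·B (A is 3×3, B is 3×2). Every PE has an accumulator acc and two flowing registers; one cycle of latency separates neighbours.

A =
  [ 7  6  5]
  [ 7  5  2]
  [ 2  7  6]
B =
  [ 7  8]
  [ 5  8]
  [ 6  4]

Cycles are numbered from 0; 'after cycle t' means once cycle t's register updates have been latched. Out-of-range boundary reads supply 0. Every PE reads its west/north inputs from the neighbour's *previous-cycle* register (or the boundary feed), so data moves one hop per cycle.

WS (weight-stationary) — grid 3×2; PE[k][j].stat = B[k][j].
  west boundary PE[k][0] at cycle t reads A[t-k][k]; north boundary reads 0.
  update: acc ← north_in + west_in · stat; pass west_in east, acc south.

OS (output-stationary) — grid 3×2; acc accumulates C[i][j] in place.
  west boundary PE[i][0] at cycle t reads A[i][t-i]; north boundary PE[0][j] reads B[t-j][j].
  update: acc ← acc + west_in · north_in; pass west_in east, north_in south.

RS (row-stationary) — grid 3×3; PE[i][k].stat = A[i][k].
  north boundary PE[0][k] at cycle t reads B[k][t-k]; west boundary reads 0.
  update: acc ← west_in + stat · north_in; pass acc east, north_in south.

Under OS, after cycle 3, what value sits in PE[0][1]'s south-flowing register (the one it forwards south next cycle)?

OS on a 3×2 grid — tracing PE[0][1] and its feeders:
  after 0 — PE[0][0] acc=49, pass-E 7, pass-S 7
  after 0 — PE[0][1] acc=0, pass-E 0, pass-S 0
  after 1 — PE[0][0] acc=79, pass-E 6, pass-S 5
  after 1 — PE[0][1] acc=56, pass-E 7, pass-S 8
  after 2 — PE[0][0] acc=109, pass-E 5, pass-S 6
  after 2 — PE[0][1] acc=104, pass-E 6, pass-S 8
  after 3 — PE[0][0] acc=109, pass-E 0, pass-S 0
  after 3 — PE[0][1] acc=124, pass-E 5, pass-S 4

register = 4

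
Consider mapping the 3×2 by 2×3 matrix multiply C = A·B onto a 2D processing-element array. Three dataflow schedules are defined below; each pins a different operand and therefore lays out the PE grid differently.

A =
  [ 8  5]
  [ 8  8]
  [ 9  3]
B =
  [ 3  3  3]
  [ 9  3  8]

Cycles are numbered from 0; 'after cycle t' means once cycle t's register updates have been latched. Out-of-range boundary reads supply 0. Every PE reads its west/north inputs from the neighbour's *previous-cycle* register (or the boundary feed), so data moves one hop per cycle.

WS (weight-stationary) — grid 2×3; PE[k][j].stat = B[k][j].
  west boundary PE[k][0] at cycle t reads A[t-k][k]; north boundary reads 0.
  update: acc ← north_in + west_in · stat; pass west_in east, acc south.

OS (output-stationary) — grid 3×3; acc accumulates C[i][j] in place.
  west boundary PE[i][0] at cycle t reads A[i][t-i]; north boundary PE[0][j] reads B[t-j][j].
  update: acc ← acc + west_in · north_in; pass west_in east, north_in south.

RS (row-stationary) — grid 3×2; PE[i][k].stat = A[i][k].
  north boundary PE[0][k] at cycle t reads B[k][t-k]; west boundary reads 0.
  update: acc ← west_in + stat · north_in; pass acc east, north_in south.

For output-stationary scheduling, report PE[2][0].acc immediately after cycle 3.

OS 3×3: PE[2][0] cycle-by-cycle (with neighbour feeds):
  t=0 PE[1][0]: acc=0 h=0 v=0
  t=0 PE[2][0]: acc=0 h=0 v=0
  t=1 PE[1][0]: acc=24 h=8 v=3
  t=1 PE[2][0]: acc=0 h=0 v=0
  t=2 PE[1][0]: acc=96 h=8 v=9
  t=2 PE[2][0]: acc=27 h=9 v=3
  t=3 PE[1][0]: acc=96 h=0 v=0
  t=3 PE[2][0]: acc=54 h=3 v=9

PE[2][0].acc = 54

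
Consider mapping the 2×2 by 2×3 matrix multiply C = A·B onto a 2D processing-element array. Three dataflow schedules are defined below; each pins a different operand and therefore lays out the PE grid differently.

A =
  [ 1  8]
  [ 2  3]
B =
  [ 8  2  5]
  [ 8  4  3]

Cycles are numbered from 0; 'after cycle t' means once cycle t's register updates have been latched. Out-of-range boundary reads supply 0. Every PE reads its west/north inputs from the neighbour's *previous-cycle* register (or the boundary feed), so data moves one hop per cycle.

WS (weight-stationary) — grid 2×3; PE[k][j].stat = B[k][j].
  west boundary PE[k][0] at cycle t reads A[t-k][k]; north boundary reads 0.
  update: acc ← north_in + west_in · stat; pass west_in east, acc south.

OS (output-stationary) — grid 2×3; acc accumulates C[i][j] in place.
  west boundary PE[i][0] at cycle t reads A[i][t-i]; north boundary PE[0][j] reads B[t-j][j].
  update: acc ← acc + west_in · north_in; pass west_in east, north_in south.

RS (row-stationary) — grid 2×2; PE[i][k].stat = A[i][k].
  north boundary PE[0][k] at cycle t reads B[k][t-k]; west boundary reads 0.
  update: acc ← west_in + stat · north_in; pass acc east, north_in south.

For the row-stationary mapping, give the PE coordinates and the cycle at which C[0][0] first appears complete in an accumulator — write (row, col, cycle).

Under RS, C[0][0] lands at PE[0][1]:
  0: (0,1).acc=0  regs=<0,0>
  1: (0,1).acc=72  regs=<72,8>

(row, col, cycle) = (0, 1, 1)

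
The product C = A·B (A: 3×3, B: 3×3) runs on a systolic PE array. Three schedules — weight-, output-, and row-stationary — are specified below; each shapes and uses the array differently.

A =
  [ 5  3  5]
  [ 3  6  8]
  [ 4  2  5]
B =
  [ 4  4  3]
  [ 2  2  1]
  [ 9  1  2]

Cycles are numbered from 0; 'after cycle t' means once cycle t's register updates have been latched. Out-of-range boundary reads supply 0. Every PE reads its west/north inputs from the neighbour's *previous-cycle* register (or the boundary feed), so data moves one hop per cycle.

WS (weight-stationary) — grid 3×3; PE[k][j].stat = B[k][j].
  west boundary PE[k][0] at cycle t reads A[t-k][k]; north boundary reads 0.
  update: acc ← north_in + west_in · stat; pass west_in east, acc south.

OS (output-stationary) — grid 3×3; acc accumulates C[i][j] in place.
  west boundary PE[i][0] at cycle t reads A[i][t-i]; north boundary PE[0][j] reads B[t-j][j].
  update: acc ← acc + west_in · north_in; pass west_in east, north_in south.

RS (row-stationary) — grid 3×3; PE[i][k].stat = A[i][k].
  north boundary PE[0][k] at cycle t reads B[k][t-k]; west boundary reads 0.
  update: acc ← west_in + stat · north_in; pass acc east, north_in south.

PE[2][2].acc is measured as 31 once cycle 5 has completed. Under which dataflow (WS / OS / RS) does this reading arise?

— WS: 3×3; PE[2][2] trace:
  0: (2,2).acc=0  regs=<0,0>
  1: (2,2).acc=0  regs=<0,0>
  2: (2,2).acc=0  regs=<0,0>
  3: (2,2).acc=0  regs=<0,0>
  4: (2,2).acc=28  regs=<5,28>
  5: (2,2).acc=31  regs=<8,31>
— OS: 3×3; PE[2][2] trace:
  0: (2,2).acc=0  regs=<0,0>
  1: (2,2).acc=0  regs=<0,0>
  2: (2,2).acc=0  regs=<0,0>
  3: (2,2).acc=0  regs=<0,0>
  4: (2,2).acc=12  regs=<4,3>
  5: (2,2).acc=14  regs=<2,1>
— RS: 3×3; PE[2][2] trace:
  0: (2,2).acc=0  regs=<0,0>
  1: (2,2).acc=0  regs=<0,0>
  2: (2,2).acc=0  regs=<0,0>
  3: (2,2).acc=0  regs=<0,0>
  4: (2,2).acc=65  regs=<65,9>
  5: (2,2).acc=25  regs=<25,1>

dataflow = WS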